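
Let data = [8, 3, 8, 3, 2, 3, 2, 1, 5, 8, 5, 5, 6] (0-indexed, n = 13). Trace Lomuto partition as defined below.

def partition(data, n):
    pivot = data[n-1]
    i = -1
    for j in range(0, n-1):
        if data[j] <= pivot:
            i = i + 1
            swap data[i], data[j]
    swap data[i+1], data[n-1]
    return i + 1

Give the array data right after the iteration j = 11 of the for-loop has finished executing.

[3, 3, 2, 3, 2, 1, 5, 5, 5, 8, 8, 8, 6]

pivot = data[12] = 6; i = -1
j=0: data[0]=8 > 6 → no swap
j=1: data[1]=3 ≤ 6 → i=0, swap data[0],data[1] → [3, 8, 8, 3, 2, 3, 2, 1, 5, 8, 5, 5, 6]
j=2: data[2]=8 > 6 → no swap
j=3: data[3]=3 ≤ 6 → i=1, swap data[1],data[3] → [3, 3, 8, 8, 2, 3, 2, 1, 5, 8, 5, 5, 6]
j=4: data[4]=2 ≤ 6 → i=2, swap data[2],data[4] → [3, 3, 2, 8, 8, 3, 2, 1, 5, 8, 5, 5, 6]
j=5: data[5]=3 ≤ 6 → i=3, swap data[3],data[5] → [3, 3, 2, 3, 8, 8, 2, 1, 5, 8, 5, 5, 6]
j=6: data[6]=2 ≤ 6 → i=4, swap data[4],data[6] → [3, 3, 2, 3, 2, 8, 8, 1, 5, 8, 5, 5, 6]
j=7: data[7]=1 ≤ 6 → i=5, swap data[5],data[7] → [3, 3, 2, 3, 2, 1, 8, 8, 5, 8, 5, 5, 6]
j=8: data[8]=5 ≤ 6 → i=6, swap data[6],data[8] → [3, 3, 2, 3, 2, 1, 5, 8, 8, 8, 5, 5, 6]
j=9: data[9]=8 > 6 → no swap
j=10: data[10]=5 ≤ 6 → i=7, swap data[7],data[10] → [3, 3, 2, 3, 2, 1, 5, 5, 8, 8, 8, 5, 6]
j=11: data[11]=5 ≤ 6 → i=8, swap data[8],data[11] → [3, 3, 2, 3, 2, 1, 5, 5, 5, 8, 8, 8, 6]
(after j=11) data = [3, 3, 2, 3, 2, 1, 5, 5, 5, 8, 8, 8, 6]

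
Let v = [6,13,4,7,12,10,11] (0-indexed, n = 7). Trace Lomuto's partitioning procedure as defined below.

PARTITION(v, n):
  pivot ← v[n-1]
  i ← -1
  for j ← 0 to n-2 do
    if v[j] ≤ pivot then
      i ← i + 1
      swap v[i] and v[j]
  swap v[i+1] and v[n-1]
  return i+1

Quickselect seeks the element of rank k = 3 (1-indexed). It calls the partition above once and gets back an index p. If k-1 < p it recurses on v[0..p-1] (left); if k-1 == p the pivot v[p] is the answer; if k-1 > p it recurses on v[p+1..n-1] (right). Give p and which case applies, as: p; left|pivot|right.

4; left

pivot = v[6] = 11; i = -1
j=0: v[0]=6 ≤ 11 → i=0, swap v[0],v[0] (no change) → [6,13,4,7,12,10,11]
j=1: v[1]=13 > 11 → no swap
j=2: v[2]=4 ≤ 11 → i=1, swap v[1],v[2] → [6,4,13,7,12,10,11]
j=3: v[3]=7 ≤ 11 → i=2, swap v[2],v[3] → [6,4,7,13,12,10,11]
j=4: v[4]=12 > 11 → no swap
j=5: v[5]=10 ≤ 11 → i=3, swap v[3],v[5] → [6,4,7,10,12,13,11]
final swap v[4],v[6] → [6,4,7,10,11,13,12]; return 4
p = 4; k-1 = 2 < 4 ⇒ left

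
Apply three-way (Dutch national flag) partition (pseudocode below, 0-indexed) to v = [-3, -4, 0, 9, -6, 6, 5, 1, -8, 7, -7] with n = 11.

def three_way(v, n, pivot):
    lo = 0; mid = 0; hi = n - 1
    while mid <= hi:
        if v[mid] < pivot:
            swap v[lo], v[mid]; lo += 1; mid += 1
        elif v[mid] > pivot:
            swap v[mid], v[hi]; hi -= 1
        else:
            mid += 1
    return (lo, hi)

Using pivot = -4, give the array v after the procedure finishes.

[-7, -8, -6, -4, 6, 5, 1, 9, 7, 0, -3]

pivot = -4; lo=0, mid=0, hi=10
v[mid]=-3>-4: swap v[0],v[10]; hi=9 → [-7, -4, 0, 9, -6, 6, 5, 1, -8, 7, -3]
v[mid]=-7<-4: swap v[0],v[0]; lo=1,mid=1 → [-7, -4, 0, 9, -6, 6, 5, 1, -8, 7, -3]
v[mid]=-4=-4: mid=2
v[mid]=0>-4: swap v[2],v[9]; hi=8 → [-7, -4, 7, 9, -6, 6, 5, 1, -8, 0, -3]
v[mid]=7>-4: swap v[2],v[8]; hi=7 → [-7, -4, -8, 9, -6, 6, 5, 1, 7, 0, -3]
v[mid]=-8<-4: swap v[1],v[2]; lo=2,mid=3 → [-7, -8, -4, 9, -6, 6, 5, 1, 7, 0, -3]
v[mid]=9>-4: swap v[3],v[7]; hi=6 → [-7, -8, -4, 1, -6, 6, 5, 9, 7, 0, -3]
v[mid]=1>-4: swap v[3],v[6]; hi=5 → [-7, -8, -4, 5, -6, 6, 1, 9, 7, 0, -3]
v[mid]=5>-4: swap v[3],v[5]; hi=4 → [-7, -8, -4, 6, -6, 5, 1, 9, 7, 0, -3]
v[mid]=6>-4: swap v[3],v[4]; hi=3 → [-7, -8, -4, -6, 6, 5, 1, 9, 7, 0, -3]
v[mid]=-6<-4: swap v[2],v[3]; lo=3,mid=4 → [-7, -8, -6, -4, 6, 5, 1, 9, 7, 0, -3]
end: lo=3, hi=3; v = [-7, -8, -6, -4, 6, 5, 1, 9, 7, 0, -3]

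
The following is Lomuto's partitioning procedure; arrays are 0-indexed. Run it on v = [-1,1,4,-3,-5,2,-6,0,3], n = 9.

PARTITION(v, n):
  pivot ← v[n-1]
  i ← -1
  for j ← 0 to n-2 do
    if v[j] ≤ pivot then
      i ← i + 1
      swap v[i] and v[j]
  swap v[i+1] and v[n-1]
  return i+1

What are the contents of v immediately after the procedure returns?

pivot=3, i=-1
j=0: -1≤3, i=0, swap(0,0) ⇒ [-1,1,4,-3,-5,2,-6,0,3]
j=1: 1≤3, i=1, swap(1,1) ⇒ [-1,1,4,-3,-5,2,-6,0,3]
j=2: 4>3, skip
j=3: -3≤3, i=2, swap(2,3) ⇒ [-1,1,-3,4,-5,2,-6,0,3]
j=4: -5≤3, i=3, swap(3,4) ⇒ [-1,1,-3,-5,4,2,-6,0,3]
j=5: 2≤3, i=4, swap(4,5) ⇒ [-1,1,-3,-5,2,4,-6,0,3]
j=6: -6≤3, i=5, swap(5,6) ⇒ [-1,1,-3,-5,2,-6,4,0,3]
j=7: 0≤3, i=6, swap(6,7) ⇒ [-1,1,-3,-5,2,-6,0,4,3]
swap(7,8) ⇒ [-1,1,-3,-5,2,-6,0,3,4]; return 7

[-1,1,-3,-5,2,-6,0,3,4]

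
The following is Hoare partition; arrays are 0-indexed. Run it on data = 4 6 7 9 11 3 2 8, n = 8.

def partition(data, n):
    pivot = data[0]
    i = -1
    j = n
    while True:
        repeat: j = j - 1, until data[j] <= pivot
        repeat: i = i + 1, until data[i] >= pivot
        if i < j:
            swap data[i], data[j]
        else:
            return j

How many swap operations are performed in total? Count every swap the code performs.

2

pivot=4
j stops at 6 (2), i stops at 0 (4); swap ⇒ 2 6 7 9 11 3 4 8
j stops at 5 (3), i stops at 1 (6); swap ⇒ 2 3 7 9 11 6 4 8
j stops at 1, i stops at 2; i≥j ⇒ return 1. data=2 3 7 9 11 6 4 8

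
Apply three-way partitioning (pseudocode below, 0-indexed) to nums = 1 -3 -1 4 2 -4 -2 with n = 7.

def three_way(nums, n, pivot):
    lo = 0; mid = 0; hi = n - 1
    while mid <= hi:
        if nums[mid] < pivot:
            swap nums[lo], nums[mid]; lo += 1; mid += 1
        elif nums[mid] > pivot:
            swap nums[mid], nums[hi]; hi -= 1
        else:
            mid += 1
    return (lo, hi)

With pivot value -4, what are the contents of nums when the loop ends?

pivot = -4; lo=0, mid=0, hi=6
nums[mid]=1>-4: swap nums[0],nums[6]; hi=5 → -2 -3 -1 4 2 -4 1
nums[mid]=-2>-4: swap nums[0],nums[5]; hi=4 → -4 -3 -1 4 2 -2 1
nums[mid]=-4=-4: mid=1
nums[mid]=-3>-4: swap nums[1],nums[4]; hi=3 → -4 2 -1 4 -3 -2 1
nums[mid]=2>-4: swap nums[1],nums[3]; hi=2 → -4 4 -1 2 -3 -2 1
nums[mid]=4>-4: swap nums[1],nums[2]; hi=1 → -4 -1 4 2 -3 -2 1
nums[mid]=-1>-4: swap nums[1],nums[1]; hi=0 → -4 -1 4 2 -3 -2 1
end: lo=0, hi=0; nums = -4 -1 4 2 -3 -2 1

-4 -1 4 2 -3 -2 1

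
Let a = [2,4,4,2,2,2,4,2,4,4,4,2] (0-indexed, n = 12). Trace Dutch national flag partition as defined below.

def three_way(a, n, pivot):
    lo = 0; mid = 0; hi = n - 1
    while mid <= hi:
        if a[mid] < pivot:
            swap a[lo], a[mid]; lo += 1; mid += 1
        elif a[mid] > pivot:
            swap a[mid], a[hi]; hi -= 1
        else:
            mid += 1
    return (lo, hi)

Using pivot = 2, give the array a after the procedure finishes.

pivot = 2; lo=0, mid=0, hi=11
a[mid]=2=2: mid=1
a[mid]=4>2: swap a[1],a[11]; hi=10 → [2,2,4,2,2,2,4,2,4,4,4,4]
a[mid]=2=2: mid=2
a[mid]=4>2: swap a[2],a[10]; hi=9 → [2,2,4,2,2,2,4,2,4,4,4,4]
a[mid]=4>2: swap a[2],a[9]; hi=8 → [2,2,4,2,2,2,4,2,4,4,4,4]
a[mid]=4>2: swap a[2],a[8]; hi=7 → [2,2,4,2,2,2,4,2,4,4,4,4]
a[mid]=4>2: swap a[2],a[7]; hi=6 → [2,2,2,2,2,2,4,4,4,4,4,4]
a[mid]=2=2: mid=3
a[mid]=2=2: mid=4
a[mid]=2=2: mid=5
a[mid]=2=2: mid=6
a[mid]=4>2: swap a[6],a[6]; hi=5 → [2,2,2,2,2,2,4,4,4,4,4,4]
end: lo=0, hi=5; a = [2,2,2,2,2,2,4,4,4,4,4,4]

[2,2,2,2,2,2,4,4,4,4,4,4]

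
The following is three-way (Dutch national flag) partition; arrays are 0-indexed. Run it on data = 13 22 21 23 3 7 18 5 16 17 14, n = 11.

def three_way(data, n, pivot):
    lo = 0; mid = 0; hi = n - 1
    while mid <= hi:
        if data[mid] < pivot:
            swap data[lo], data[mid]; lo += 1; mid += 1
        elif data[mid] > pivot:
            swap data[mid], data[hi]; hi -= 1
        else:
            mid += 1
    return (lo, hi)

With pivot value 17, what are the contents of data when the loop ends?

pivot = 17; lo=0, mid=0, hi=10
data[mid]=13<17: swap data[0],data[0]; lo=1,mid=1 → 13 22 21 23 3 7 18 5 16 17 14
data[mid]=22>17: swap data[1],data[10]; hi=9 → 13 14 21 23 3 7 18 5 16 17 22
data[mid]=14<17: swap data[1],data[1]; lo=2,mid=2 → 13 14 21 23 3 7 18 5 16 17 22
data[mid]=21>17: swap data[2],data[9]; hi=8 → 13 14 17 23 3 7 18 5 16 21 22
data[mid]=17=17: mid=3
data[mid]=23>17: swap data[3],data[8]; hi=7 → 13 14 17 16 3 7 18 5 23 21 22
data[mid]=16<17: swap data[2],data[3]; lo=3,mid=4 → 13 14 16 17 3 7 18 5 23 21 22
data[mid]=3<17: swap data[3],data[4]; lo=4,mid=5 → 13 14 16 3 17 7 18 5 23 21 22
data[mid]=7<17: swap data[4],data[5]; lo=5,mid=6 → 13 14 16 3 7 17 18 5 23 21 22
data[mid]=18>17: swap data[6],data[7]; hi=6 → 13 14 16 3 7 17 5 18 23 21 22
data[mid]=5<17: swap data[5],data[6]; lo=6,mid=7 → 13 14 16 3 7 5 17 18 23 21 22
end: lo=6, hi=6; data = 13 14 16 3 7 5 17 18 23 21 22

13 14 16 3 7 5 17 18 23 21 22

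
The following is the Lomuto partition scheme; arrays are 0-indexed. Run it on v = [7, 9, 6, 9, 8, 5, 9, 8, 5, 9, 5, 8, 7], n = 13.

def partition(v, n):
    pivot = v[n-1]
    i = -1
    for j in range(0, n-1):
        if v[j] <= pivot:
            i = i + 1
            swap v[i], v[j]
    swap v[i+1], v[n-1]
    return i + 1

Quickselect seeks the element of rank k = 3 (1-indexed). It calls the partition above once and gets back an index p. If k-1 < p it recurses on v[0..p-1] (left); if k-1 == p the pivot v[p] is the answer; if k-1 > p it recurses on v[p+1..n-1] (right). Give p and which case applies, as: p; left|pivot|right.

5; left

pivot = v[12] = 7; i = -1
j=0: v[0]=7 ≤ 7 → i=0, swap v[0],v[0] (no change) → [7, 9, 6, 9, 8, 5, 9, 8, 5, 9, 5, 8, 7]
j=1: v[1]=9 > 7 → no swap
j=2: v[2]=6 ≤ 7 → i=1, swap v[1],v[2] → [7, 6, 9, 9, 8, 5, 9, 8, 5, 9, 5, 8, 7]
j=3: v[3]=9 > 7 → no swap
j=4: v[4]=8 > 7 → no swap
j=5: v[5]=5 ≤ 7 → i=2, swap v[2],v[5] → [7, 6, 5, 9, 8, 9, 9, 8, 5, 9, 5, 8, 7]
j=6: v[6]=9 > 7 → no swap
j=7: v[7]=8 > 7 → no swap
j=8: v[8]=5 ≤ 7 → i=3, swap v[3],v[8] → [7, 6, 5, 5, 8, 9, 9, 8, 9, 9, 5, 8, 7]
j=9: v[9]=9 > 7 → no swap
j=10: v[10]=5 ≤ 7 → i=4, swap v[4],v[10] → [7, 6, 5, 5, 5, 9, 9, 8, 9, 9, 8, 8, 7]
j=11: v[11]=8 > 7 → no swap
final swap v[5],v[12] → [7, 6, 5, 5, 5, 7, 9, 8, 9, 9, 8, 8, 9]; return 5
p = 5; k-1 = 2 < 5 ⇒ left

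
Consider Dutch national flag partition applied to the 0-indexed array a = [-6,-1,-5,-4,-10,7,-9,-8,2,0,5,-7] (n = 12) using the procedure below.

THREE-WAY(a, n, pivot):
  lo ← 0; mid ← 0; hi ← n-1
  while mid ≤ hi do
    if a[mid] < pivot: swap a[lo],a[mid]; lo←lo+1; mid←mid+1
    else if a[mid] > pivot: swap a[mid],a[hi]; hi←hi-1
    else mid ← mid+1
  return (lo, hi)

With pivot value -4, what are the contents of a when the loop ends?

[-6,-7,-5,-10,-8,-9,-4,2,0,5,7,-1]

lo=0 mid=0 hi=11
-6<-4: swap(0,0), lo=1 mid=1 ⇒ [-6,-1,-5,-4,-10,7,-9,-8,2,0,5,-7]
-1>-4: swap(1,11), hi=10 ⇒ [-6,-7,-5,-4,-10,7,-9,-8,2,0,5,-1]
-7<-4: swap(1,1), lo=2 mid=2 ⇒ [-6,-7,-5,-4,-10,7,-9,-8,2,0,5,-1]
-5<-4: swap(2,2), lo=3 mid=3 ⇒ [-6,-7,-5,-4,-10,7,-9,-8,2,0,5,-1]
-4=-4: mid=4
-10<-4: swap(3,4), lo=4 mid=5 ⇒ [-6,-7,-5,-10,-4,7,-9,-8,2,0,5,-1]
7>-4: swap(5,10), hi=9 ⇒ [-6,-7,-5,-10,-4,5,-9,-8,2,0,7,-1]
5>-4: swap(5,9), hi=8 ⇒ [-6,-7,-5,-10,-4,0,-9,-8,2,5,7,-1]
0>-4: swap(5,8), hi=7 ⇒ [-6,-7,-5,-10,-4,2,-9,-8,0,5,7,-1]
2>-4: swap(5,7), hi=6 ⇒ [-6,-7,-5,-10,-4,-8,-9,2,0,5,7,-1]
-8<-4: swap(4,5), lo=5 mid=6 ⇒ [-6,-7,-5,-10,-8,-4,-9,2,0,5,7,-1]
-9<-4: swap(5,6), lo=6 mid=7 ⇒ [-6,-7,-5,-10,-8,-9,-4,2,0,5,7,-1]
done. lo=6 hi=6; a=[-6,-7,-5,-10,-8,-9,-4,2,0,5,7,-1]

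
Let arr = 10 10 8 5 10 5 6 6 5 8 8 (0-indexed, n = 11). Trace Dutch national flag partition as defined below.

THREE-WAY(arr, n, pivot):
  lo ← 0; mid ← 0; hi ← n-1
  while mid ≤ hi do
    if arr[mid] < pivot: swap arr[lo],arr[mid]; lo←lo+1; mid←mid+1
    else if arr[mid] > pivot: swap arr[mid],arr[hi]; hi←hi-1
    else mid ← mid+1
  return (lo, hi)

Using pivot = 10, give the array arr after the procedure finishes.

lo=0 mid=0 hi=10
10=10: mid=1
10=10: mid=2
8<10: swap(0,2), lo=1 mid=3 ⇒ 8 10 10 5 10 5 6 6 5 8 8
5<10: swap(1,3), lo=2 mid=4 ⇒ 8 5 10 10 10 5 6 6 5 8 8
10=10: mid=5
5<10: swap(2,5), lo=3 mid=6 ⇒ 8 5 5 10 10 10 6 6 5 8 8
6<10: swap(3,6), lo=4 mid=7 ⇒ 8 5 5 6 10 10 10 6 5 8 8
6<10: swap(4,7), lo=5 mid=8 ⇒ 8 5 5 6 6 10 10 10 5 8 8
5<10: swap(5,8), lo=6 mid=9 ⇒ 8 5 5 6 6 5 10 10 10 8 8
8<10: swap(6,9), lo=7 mid=10 ⇒ 8 5 5 6 6 5 8 10 10 10 8
8<10: swap(7,10), lo=8 mid=11 ⇒ 8 5 5 6 6 5 8 8 10 10 10
done. lo=8 hi=10; arr=8 5 5 6 6 5 8 8 10 10 10

8 5 5 6 6 5 8 8 10 10 10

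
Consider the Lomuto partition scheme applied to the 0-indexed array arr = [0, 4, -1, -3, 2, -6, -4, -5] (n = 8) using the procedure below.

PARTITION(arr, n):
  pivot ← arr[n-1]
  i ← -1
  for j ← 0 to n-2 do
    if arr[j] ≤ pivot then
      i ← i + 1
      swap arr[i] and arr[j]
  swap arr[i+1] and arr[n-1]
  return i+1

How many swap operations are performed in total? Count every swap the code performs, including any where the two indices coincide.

2

pivot=-5, i=-1
j=0: 0>-5, skip
j=1: 4>-5, skip
j=2: -1>-5, skip
j=3: -3>-5, skip
j=4: 2>-5, skip
j=5: -6≤-5, i=0, swap(0,5) ⇒ [-6, 4, -1, -3, 2, 0, -4, -5]
j=6: -4>-5, skip
swap(1,7) ⇒ [-6, -5, -1, -3, 2, 0, -4, 4]; return 1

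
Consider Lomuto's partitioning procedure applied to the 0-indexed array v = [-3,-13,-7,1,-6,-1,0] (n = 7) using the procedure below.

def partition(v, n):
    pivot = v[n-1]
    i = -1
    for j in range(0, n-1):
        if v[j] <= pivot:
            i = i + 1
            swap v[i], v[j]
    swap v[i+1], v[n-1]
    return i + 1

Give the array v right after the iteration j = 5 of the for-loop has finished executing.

pivot = v[6] = 0; i = -1
j=0: v[0]=-3 ≤ 0 → i=0, swap v[0],v[0] (no change) → [-3,-13,-7,1,-6,-1,0]
j=1: v[1]=-13 ≤ 0 → i=1, swap v[1],v[1] (no change) → [-3,-13,-7,1,-6,-1,0]
j=2: v[2]=-7 ≤ 0 → i=2, swap v[2],v[2] (no change) → [-3,-13,-7,1,-6,-1,0]
j=3: v[3]=1 > 0 → no swap
j=4: v[4]=-6 ≤ 0 → i=3, swap v[3],v[4] → [-3,-13,-7,-6,1,-1,0]
j=5: v[5]=-1 ≤ 0 → i=4, swap v[4],v[5] → [-3,-13,-7,-6,-1,1,0]
(after j=5) v = [-3,-13,-7,-6,-1,1,0]

[-3,-13,-7,-6,-1,1,0]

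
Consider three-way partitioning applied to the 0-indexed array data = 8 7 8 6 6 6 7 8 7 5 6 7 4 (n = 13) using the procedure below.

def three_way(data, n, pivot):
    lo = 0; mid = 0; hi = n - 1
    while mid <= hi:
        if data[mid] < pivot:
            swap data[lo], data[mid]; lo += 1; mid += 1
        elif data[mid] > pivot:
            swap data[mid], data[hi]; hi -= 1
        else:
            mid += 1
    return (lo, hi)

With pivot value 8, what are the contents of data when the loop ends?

lo=0 mid=0 hi=12
8=8: mid=1
7<8: swap(0,1), lo=1 mid=2 ⇒ 7 8 8 6 6 6 7 8 7 5 6 7 4
8=8: mid=3
6<8: swap(1,3), lo=2 mid=4 ⇒ 7 6 8 8 6 6 7 8 7 5 6 7 4
6<8: swap(2,4), lo=3 mid=5 ⇒ 7 6 6 8 8 6 7 8 7 5 6 7 4
6<8: swap(3,5), lo=4 mid=6 ⇒ 7 6 6 6 8 8 7 8 7 5 6 7 4
7<8: swap(4,6), lo=5 mid=7 ⇒ 7 6 6 6 7 8 8 8 7 5 6 7 4
8=8: mid=8
7<8: swap(5,8), lo=6 mid=9 ⇒ 7 6 6 6 7 7 8 8 8 5 6 7 4
5<8: swap(6,9), lo=7 mid=10 ⇒ 7 6 6 6 7 7 5 8 8 8 6 7 4
6<8: swap(7,10), lo=8 mid=11 ⇒ 7 6 6 6 7 7 5 6 8 8 8 7 4
7<8: swap(8,11), lo=9 mid=12 ⇒ 7 6 6 6 7 7 5 6 7 8 8 8 4
4<8: swap(9,12), lo=10 mid=13 ⇒ 7 6 6 6 7 7 5 6 7 4 8 8 8
done. lo=10 hi=12; data=7 6 6 6 7 7 5 6 7 4 8 8 8

7 6 6 6 7 7 5 6 7 4 8 8 8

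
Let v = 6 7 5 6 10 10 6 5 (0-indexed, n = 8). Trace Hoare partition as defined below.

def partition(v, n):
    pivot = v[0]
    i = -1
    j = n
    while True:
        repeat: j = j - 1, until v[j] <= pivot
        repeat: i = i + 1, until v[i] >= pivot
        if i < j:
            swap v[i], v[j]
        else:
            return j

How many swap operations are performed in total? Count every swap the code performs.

2

pivot = v[0] = 6; i = -1, j = 8
j→7 (v[7]=5≤6), i→0 (v[0]=6≥6); i<j, swap → 5 7 5 6 10 10 6 6
j→6 (v[6]=6≤6), i→1 (v[1]=7≥6); i<j, swap → 5 6 5 6 10 10 7 6
j→3, i→3; i≥j, return j=3. v = 5 6 5 6 10 10 7 6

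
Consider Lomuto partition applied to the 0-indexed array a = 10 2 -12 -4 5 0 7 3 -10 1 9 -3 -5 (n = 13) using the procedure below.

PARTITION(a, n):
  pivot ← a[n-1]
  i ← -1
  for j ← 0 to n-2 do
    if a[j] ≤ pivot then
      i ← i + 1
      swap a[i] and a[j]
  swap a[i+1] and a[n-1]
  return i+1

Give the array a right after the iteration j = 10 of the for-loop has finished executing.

pivot=-5, i=-1
j=0: 10>-5, skip
j=1: 2>-5, skip
j=2: -12≤-5, i=0, swap(0,2) ⇒ -12 2 10 -4 5 0 7 3 -10 1 9 -3 -5
j=3: -4>-5, skip
j=4: 5>-5, skip
j=5: 0>-5, skip
j=6: 7>-5, skip
j=7: 3>-5, skip
j=8: -10≤-5, i=1, swap(1,8) ⇒ -12 -10 10 -4 5 0 7 3 2 1 9 -3 -5
j=9: 1>-5, skip
j=10: 9>-5, skip
(after j=10) a = -12 -10 10 -4 5 0 7 3 2 1 9 -3 -5

-12 -10 10 -4 5 0 7 3 2 1 9 -3 -5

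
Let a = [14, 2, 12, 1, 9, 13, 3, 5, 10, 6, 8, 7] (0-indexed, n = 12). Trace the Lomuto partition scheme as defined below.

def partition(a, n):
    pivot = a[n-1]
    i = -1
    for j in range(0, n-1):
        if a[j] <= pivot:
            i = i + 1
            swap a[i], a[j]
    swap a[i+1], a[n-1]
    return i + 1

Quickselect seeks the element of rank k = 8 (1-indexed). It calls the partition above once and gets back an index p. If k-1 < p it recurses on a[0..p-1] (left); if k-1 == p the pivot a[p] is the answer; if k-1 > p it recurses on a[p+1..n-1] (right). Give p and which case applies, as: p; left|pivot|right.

pivot=7, i=-1
j=0: 14>7, skip
j=1: 2≤7, i=0, swap(0,1) ⇒ [2, 14, 12, 1, 9, 13, 3, 5, 10, 6, 8, 7]
j=2: 12>7, skip
j=3: 1≤7, i=1, swap(1,3) ⇒ [2, 1, 12, 14, 9, 13, 3, 5, 10, 6, 8, 7]
j=4: 9>7, skip
j=5: 13>7, skip
j=6: 3≤7, i=2, swap(2,6) ⇒ [2, 1, 3, 14, 9, 13, 12, 5, 10, 6, 8, 7]
j=7: 5≤7, i=3, swap(3,7) ⇒ [2, 1, 3, 5, 9, 13, 12, 14, 10, 6, 8, 7]
j=8: 10>7, skip
j=9: 6≤7, i=4, swap(4,9) ⇒ [2, 1, 3, 5, 6, 13, 12, 14, 10, 9, 8, 7]
j=10: 8>7, skip
swap(5,11) ⇒ [2, 1, 3, 5, 6, 7, 12, 14, 10, 9, 8, 13]; return 5
p = 5; k-1 = 7 > 5 ⇒ right

5; right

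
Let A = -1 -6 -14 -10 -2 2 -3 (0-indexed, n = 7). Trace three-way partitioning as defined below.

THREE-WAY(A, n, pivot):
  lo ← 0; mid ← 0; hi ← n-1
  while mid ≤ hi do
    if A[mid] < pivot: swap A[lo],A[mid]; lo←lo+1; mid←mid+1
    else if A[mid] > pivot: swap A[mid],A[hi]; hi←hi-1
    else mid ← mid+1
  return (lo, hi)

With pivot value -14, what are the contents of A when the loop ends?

-14 -6 -10 -2 2 -3 -1

lo=0 mid=0 hi=6
-1>-14: swap(0,6), hi=5 ⇒ -3 -6 -14 -10 -2 2 -1
-3>-14: swap(0,5), hi=4 ⇒ 2 -6 -14 -10 -2 -3 -1
2>-14: swap(0,4), hi=3 ⇒ -2 -6 -14 -10 2 -3 -1
-2>-14: swap(0,3), hi=2 ⇒ -10 -6 -14 -2 2 -3 -1
-10>-14: swap(0,2), hi=1 ⇒ -14 -6 -10 -2 2 -3 -1
-14=-14: mid=1
-6>-14: swap(1,1), hi=0 ⇒ -14 -6 -10 -2 2 -3 -1
done. lo=0 hi=0; A=-14 -6 -10 -2 2 -3 -1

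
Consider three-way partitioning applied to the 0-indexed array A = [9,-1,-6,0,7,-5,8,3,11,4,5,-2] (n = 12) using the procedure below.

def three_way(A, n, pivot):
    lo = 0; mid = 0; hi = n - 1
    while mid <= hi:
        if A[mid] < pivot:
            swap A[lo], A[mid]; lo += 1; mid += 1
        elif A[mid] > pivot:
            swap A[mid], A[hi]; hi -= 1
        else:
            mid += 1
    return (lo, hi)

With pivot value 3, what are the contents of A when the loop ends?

pivot = 3; lo=0, mid=0, hi=11
A[mid]=9>3: swap A[0],A[11]; hi=10 → [-2,-1,-6,0,7,-5,8,3,11,4,5,9]
A[mid]=-2<3: swap A[0],A[0]; lo=1,mid=1 → [-2,-1,-6,0,7,-5,8,3,11,4,5,9]
A[mid]=-1<3: swap A[1],A[1]; lo=2,mid=2 → [-2,-1,-6,0,7,-5,8,3,11,4,5,9]
A[mid]=-6<3: swap A[2],A[2]; lo=3,mid=3 → [-2,-1,-6,0,7,-5,8,3,11,4,5,9]
A[mid]=0<3: swap A[3],A[3]; lo=4,mid=4 → [-2,-1,-6,0,7,-5,8,3,11,4,5,9]
A[mid]=7>3: swap A[4],A[10]; hi=9 → [-2,-1,-6,0,5,-5,8,3,11,4,7,9]
A[mid]=5>3: swap A[4],A[9]; hi=8 → [-2,-1,-6,0,4,-5,8,3,11,5,7,9]
A[mid]=4>3: swap A[4],A[8]; hi=7 → [-2,-1,-6,0,11,-5,8,3,4,5,7,9]
A[mid]=11>3: swap A[4],A[7]; hi=6 → [-2,-1,-6,0,3,-5,8,11,4,5,7,9]
A[mid]=3=3: mid=5
A[mid]=-5<3: swap A[4],A[5]; lo=5,mid=6 → [-2,-1,-6,0,-5,3,8,11,4,5,7,9]
A[mid]=8>3: swap A[6],A[6]; hi=5 → [-2,-1,-6,0,-5,3,8,11,4,5,7,9]
end: lo=5, hi=5; A = [-2,-1,-6,0,-5,3,8,11,4,5,7,9]

[-2,-1,-6,0,-5,3,8,11,4,5,7,9]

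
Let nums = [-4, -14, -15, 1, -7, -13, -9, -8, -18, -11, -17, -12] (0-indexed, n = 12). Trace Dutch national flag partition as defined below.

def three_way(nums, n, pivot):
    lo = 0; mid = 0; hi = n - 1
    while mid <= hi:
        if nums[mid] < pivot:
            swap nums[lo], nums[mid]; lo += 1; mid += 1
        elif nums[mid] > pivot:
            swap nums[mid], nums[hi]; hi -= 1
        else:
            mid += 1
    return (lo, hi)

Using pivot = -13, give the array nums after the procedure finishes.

lo=0 mid=0 hi=11
-4>-13: swap(0,11), hi=10 ⇒ [-12, -14, -15, 1, -7, -13, -9, -8, -18, -11, -17, -4]
-12>-13: swap(0,10), hi=9 ⇒ [-17, -14, -15, 1, -7, -13, -9, -8, -18, -11, -12, -4]
-17<-13: swap(0,0), lo=1 mid=1 ⇒ [-17, -14, -15, 1, -7, -13, -9, -8, -18, -11, -12, -4]
-14<-13: swap(1,1), lo=2 mid=2 ⇒ [-17, -14, -15, 1, -7, -13, -9, -8, -18, -11, -12, -4]
-15<-13: swap(2,2), lo=3 mid=3 ⇒ [-17, -14, -15, 1, -7, -13, -9, -8, -18, -11, -12, -4]
1>-13: swap(3,9), hi=8 ⇒ [-17, -14, -15, -11, -7, -13, -9, -8, -18, 1, -12, -4]
-11>-13: swap(3,8), hi=7 ⇒ [-17, -14, -15, -18, -7, -13, -9, -8, -11, 1, -12, -4]
-18<-13: swap(3,3), lo=4 mid=4 ⇒ [-17, -14, -15, -18, -7, -13, -9, -8, -11, 1, -12, -4]
-7>-13: swap(4,7), hi=6 ⇒ [-17, -14, -15, -18, -8, -13, -9, -7, -11, 1, -12, -4]
-8>-13: swap(4,6), hi=5 ⇒ [-17, -14, -15, -18, -9, -13, -8, -7, -11, 1, -12, -4]
-9>-13: swap(4,5), hi=4 ⇒ [-17, -14, -15, -18, -13, -9, -8, -7, -11, 1, -12, -4]
-13=-13: mid=5
done. lo=4 hi=4; nums=[-17, -14, -15, -18, -13, -9, -8, -7, -11, 1, -12, -4]

[-17, -14, -15, -18, -13, -9, -8, -7, -11, 1, -12, -4]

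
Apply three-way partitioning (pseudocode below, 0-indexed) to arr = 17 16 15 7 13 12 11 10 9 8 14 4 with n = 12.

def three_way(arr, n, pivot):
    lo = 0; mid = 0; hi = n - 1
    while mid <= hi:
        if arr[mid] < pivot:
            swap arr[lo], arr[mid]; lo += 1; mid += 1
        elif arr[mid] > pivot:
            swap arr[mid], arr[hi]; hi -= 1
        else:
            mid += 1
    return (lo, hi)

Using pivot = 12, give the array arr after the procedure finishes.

4 8 9 7 10 11 12 13 15 14 16 17

lo=0 mid=0 hi=11
17>12: swap(0,11), hi=10 ⇒ 4 16 15 7 13 12 11 10 9 8 14 17
4<12: swap(0,0), lo=1 mid=1 ⇒ 4 16 15 7 13 12 11 10 9 8 14 17
16>12: swap(1,10), hi=9 ⇒ 4 14 15 7 13 12 11 10 9 8 16 17
14>12: swap(1,9), hi=8 ⇒ 4 8 15 7 13 12 11 10 9 14 16 17
8<12: swap(1,1), lo=2 mid=2 ⇒ 4 8 15 7 13 12 11 10 9 14 16 17
15>12: swap(2,8), hi=7 ⇒ 4 8 9 7 13 12 11 10 15 14 16 17
9<12: swap(2,2), lo=3 mid=3 ⇒ 4 8 9 7 13 12 11 10 15 14 16 17
7<12: swap(3,3), lo=4 mid=4 ⇒ 4 8 9 7 13 12 11 10 15 14 16 17
13>12: swap(4,7), hi=6 ⇒ 4 8 9 7 10 12 11 13 15 14 16 17
10<12: swap(4,4), lo=5 mid=5 ⇒ 4 8 9 7 10 12 11 13 15 14 16 17
12=12: mid=6
11<12: swap(5,6), lo=6 mid=7 ⇒ 4 8 9 7 10 11 12 13 15 14 16 17
done. lo=6 hi=6; arr=4 8 9 7 10 11 12 13 15 14 16 17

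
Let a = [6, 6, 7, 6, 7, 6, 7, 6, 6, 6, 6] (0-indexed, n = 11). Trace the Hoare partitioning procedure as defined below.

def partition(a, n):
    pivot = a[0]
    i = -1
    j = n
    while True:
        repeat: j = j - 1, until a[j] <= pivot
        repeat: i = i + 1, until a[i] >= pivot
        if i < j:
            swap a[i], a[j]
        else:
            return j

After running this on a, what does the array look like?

[6, 6, 6, 6, 6, 7, 7, 6, 7, 6, 6]

pivot = a[0] = 6; i = -1, j = 11
j→10 (a[10]=6≤6), i→0 (a[0]=6≥6); i<j, swap → [6, 6, 7, 6, 7, 6, 7, 6, 6, 6, 6]
j→9 (a[9]=6≤6), i→1 (a[1]=6≥6); i<j, swap → [6, 6, 7, 6, 7, 6, 7, 6, 6, 6, 6]
j→8 (a[8]=6≤6), i→2 (a[2]=7≥6); i<j, swap → [6, 6, 6, 6, 7, 6, 7, 6, 7, 6, 6]
j→7 (a[7]=6≤6), i→3 (a[3]=6≥6); i<j, swap → [6, 6, 6, 6, 7, 6, 7, 6, 7, 6, 6]
j→5 (a[5]=6≤6), i→4 (a[4]=7≥6); i<j, swap → [6, 6, 6, 6, 6, 7, 7, 6, 7, 6, 6]
j→4, i→5; i≥j, return j=4. a = [6, 6, 6, 6, 6, 7, 7, 6, 7, 6, 6]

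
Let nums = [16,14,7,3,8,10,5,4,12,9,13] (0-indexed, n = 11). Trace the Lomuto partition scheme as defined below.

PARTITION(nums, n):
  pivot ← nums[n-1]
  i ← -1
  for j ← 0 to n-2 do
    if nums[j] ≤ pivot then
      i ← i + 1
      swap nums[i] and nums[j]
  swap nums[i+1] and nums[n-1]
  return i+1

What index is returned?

8

pivot=13, i=-1
j=0: 16>13, skip
j=1: 14>13, skip
j=2: 7≤13, i=0, swap(0,2) ⇒ [7,14,16,3,8,10,5,4,12,9,13]
j=3: 3≤13, i=1, swap(1,3) ⇒ [7,3,16,14,8,10,5,4,12,9,13]
j=4: 8≤13, i=2, swap(2,4) ⇒ [7,3,8,14,16,10,5,4,12,9,13]
j=5: 10≤13, i=3, swap(3,5) ⇒ [7,3,8,10,16,14,5,4,12,9,13]
j=6: 5≤13, i=4, swap(4,6) ⇒ [7,3,8,10,5,14,16,4,12,9,13]
j=7: 4≤13, i=5, swap(5,7) ⇒ [7,3,8,10,5,4,16,14,12,9,13]
j=8: 12≤13, i=6, swap(6,8) ⇒ [7,3,8,10,5,4,12,14,16,9,13]
j=9: 9≤13, i=7, swap(7,9) ⇒ [7,3,8,10,5,4,12,9,16,14,13]
swap(8,10) ⇒ [7,3,8,10,5,4,12,9,13,14,16]; return 8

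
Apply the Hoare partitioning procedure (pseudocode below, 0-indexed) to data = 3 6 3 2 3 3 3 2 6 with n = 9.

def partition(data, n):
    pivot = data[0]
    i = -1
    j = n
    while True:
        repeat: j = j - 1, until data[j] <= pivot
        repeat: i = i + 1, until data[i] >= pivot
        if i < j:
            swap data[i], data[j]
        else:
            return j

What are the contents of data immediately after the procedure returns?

pivot = data[0] = 3; i = -1, j = 9
j→7 (data[7]=2≤3), i→0 (data[0]=3≥3); i<j, swap → 2 6 3 2 3 3 3 3 6
j→6 (data[6]=3≤3), i→1 (data[1]=6≥3); i<j, swap → 2 3 3 2 3 3 6 3 6
j→5 (data[5]=3≤3), i→2 (data[2]=3≥3); i<j, swap → 2 3 3 2 3 3 6 3 6
j→4, i→4; i≥j, return j=4. data = 2 3 3 2 3 3 6 3 6

2 3 3 2 3 3 6 3 6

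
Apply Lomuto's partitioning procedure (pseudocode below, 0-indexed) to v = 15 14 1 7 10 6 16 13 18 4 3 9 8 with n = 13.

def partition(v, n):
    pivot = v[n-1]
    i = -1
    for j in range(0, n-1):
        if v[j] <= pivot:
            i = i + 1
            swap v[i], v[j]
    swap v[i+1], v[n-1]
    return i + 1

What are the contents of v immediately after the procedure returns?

1 7 6 4 3 8 16 13 18 14 10 9 15

pivot = v[12] = 8; i = -1
j=0: v[0]=15 > 8 → no swap
j=1: v[1]=14 > 8 → no swap
j=2: v[2]=1 ≤ 8 → i=0, swap v[0],v[2] → 1 14 15 7 10 6 16 13 18 4 3 9 8
j=3: v[3]=7 ≤ 8 → i=1, swap v[1],v[3] → 1 7 15 14 10 6 16 13 18 4 3 9 8
j=4: v[4]=10 > 8 → no swap
j=5: v[5]=6 ≤ 8 → i=2, swap v[2],v[5] → 1 7 6 14 10 15 16 13 18 4 3 9 8
j=6: v[6]=16 > 8 → no swap
j=7: v[7]=13 > 8 → no swap
j=8: v[8]=18 > 8 → no swap
j=9: v[9]=4 ≤ 8 → i=3, swap v[3],v[9] → 1 7 6 4 10 15 16 13 18 14 3 9 8
j=10: v[10]=3 ≤ 8 → i=4, swap v[4],v[10] → 1 7 6 4 3 15 16 13 18 14 10 9 8
j=11: v[11]=9 > 8 → no swap
final swap v[5],v[12] → 1 7 6 4 3 8 16 13 18 14 10 9 15; return 5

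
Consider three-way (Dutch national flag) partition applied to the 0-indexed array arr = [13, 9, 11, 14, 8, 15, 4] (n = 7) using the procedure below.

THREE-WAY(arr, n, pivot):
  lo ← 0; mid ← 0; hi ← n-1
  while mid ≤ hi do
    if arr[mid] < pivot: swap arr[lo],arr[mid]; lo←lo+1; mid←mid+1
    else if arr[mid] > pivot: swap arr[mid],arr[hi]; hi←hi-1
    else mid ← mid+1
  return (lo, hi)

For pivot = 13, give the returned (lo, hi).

(4, 4)

lo=0 mid=0 hi=6
13=13: mid=1
9<13: swap(0,1), lo=1 mid=2 ⇒ [9, 13, 11, 14, 8, 15, 4]
11<13: swap(1,2), lo=2 mid=3 ⇒ [9, 11, 13, 14, 8, 15, 4]
14>13: swap(3,6), hi=5 ⇒ [9, 11, 13, 4, 8, 15, 14]
4<13: swap(2,3), lo=3 mid=4 ⇒ [9, 11, 4, 13, 8, 15, 14]
8<13: swap(3,4), lo=4 mid=5 ⇒ [9, 11, 4, 8, 13, 15, 14]
15>13: swap(5,5), hi=4 ⇒ [9, 11, 4, 8, 13, 15, 14]
done. lo=4 hi=4; arr=[9, 11, 4, 8, 13, 15, 14]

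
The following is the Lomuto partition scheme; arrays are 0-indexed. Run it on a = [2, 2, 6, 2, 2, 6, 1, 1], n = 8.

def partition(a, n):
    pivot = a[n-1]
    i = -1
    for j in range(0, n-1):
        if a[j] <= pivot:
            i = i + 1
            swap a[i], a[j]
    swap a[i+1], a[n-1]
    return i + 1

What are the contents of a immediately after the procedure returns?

pivot = a[7] = 1; i = -1
j=0: a[0]=2 > 1 → no swap
j=1: a[1]=2 > 1 → no swap
j=2: a[2]=6 > 1 → no swap
j=3: a[3]=2 > 1 → no swap
j=4: a[4]=2 > 1 → no swap
j=5: a[5]=6 > 1 → no swap
j=6: a[6]=1 ≤ 1 → i=0, swap a[0],a[6] → [1, 2, 6, 2, 2, 6, 2, 1]
final swap a[1],a[7] → [1, 1, 6, 2, 2, 6, 2, 2]; return 1

[1, 1, 6, 2, 2, 6, 2, 2]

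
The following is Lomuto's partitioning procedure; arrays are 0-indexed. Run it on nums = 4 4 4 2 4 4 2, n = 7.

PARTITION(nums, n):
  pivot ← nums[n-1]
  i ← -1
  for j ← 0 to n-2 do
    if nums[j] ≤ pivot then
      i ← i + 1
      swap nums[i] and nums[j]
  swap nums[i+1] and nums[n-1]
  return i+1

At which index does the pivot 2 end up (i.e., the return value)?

1

pivot = nums[6] = 2; i = -1
j=0: nums[0]=4 > 2 → no swap
j=1: nums[1]=4 > 2 → no swap
j=2: nums[2]=4 > 2 → no swap
j=3: nums[3]=2 ≤ 2 → i=0, swap nums[0],nums[3] → 2 4 4 4 4 4 2
j=4: nums[4]=4 > 2 → no swap
j=5: nums[5]=4 > 2 → no swap
final swap nums[1],nums[6] → 2 2 4 4 4 4 4; return 1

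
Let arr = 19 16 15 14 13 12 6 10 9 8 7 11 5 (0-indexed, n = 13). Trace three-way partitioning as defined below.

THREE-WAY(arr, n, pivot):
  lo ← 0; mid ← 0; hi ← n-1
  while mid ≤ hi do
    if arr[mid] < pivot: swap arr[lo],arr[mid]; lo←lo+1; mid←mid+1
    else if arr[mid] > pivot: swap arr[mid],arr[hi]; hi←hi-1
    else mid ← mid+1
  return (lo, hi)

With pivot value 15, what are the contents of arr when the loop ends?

5 11 14 13 12 6 10 9 8 7 15 16 19

lo=0 mid=0 hi=12
19>15: swap(0,12), hi=11 ⇒ 5 16 15 14 13 12 6 10 9 8 7 11 19
5<15: swap(0,0), lo=1 mid=1 ⇒ 5 16 15 14 13 12 6 10 9 8 7 11 19
16>15: swap(1,11), hi=10 ⇒ 5 11 15 14 13 12 6 10 9 8 7 16 19
11<15: swap(1,1), lo=2 mid=2 ⇒ 5 11 15 14 13 12 6 10 9 8 7 16 19
15=15: mid=3
14<15: swap(2,3), lo=3 mid=4 ⇒ 5 11 14 15 13 12 6 10 9 8 7 16 19
13<15: swap(3,4), lo=4 mid=5 ⇒ 5 11 14 13 15 12 6 10 9 8 7 16 19
12<15: swap(4,5), lo=5 mid=6 ⇒ 5 11 14 13 12 15 6 10 9 8 7 16 19
6<15: swap(5,6), lo=6 mid=7 ⇒ 5 11 14 13 12 6 15 10 9 8 7 16 19
10<15: swap(6,7), lo=7 mid=8 ⇒ 5 11 14 13 12 6 10 15 9 8 7 16 19
9<15: swap(7,8), lo=8 mid=9 ⇒ 5 11 14 13 12 6 10 9 15 8 7 16 19
8<15: swap(8,9), lo=9 mid=10 ⇒ 5 11 14 13 12 6 10 9 8 15 7 16 19
7<15: swap(9,10), lo=10 mid=11 ⇒ 5 11 14 13 12 6 10 9 8 7 15 16 19
done. lo=10 hi=10; arr=5 11 14 13 12 6 10 9 8 7 15 16 19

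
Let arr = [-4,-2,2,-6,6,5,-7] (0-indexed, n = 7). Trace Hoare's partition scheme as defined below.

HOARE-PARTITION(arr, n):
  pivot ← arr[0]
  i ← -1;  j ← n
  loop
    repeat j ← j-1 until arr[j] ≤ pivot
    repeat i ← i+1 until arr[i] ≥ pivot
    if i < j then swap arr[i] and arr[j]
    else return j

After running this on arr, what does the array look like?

[-7,-6,2,-2,6,5,-4]

pivot=-4
j stops at 6 (-7), i stops at 0 (-4); swap ⇒ [-7,-2,2,-6,6,5,-4]
j stops at 3 (-6), i stops at 1 (-2); swap ⇒ [-7,-6,2,-2,6,5,-4]
j stops at 1, i stops at 2; i≥j ⇒ return 1. arr=[-7,-6,2,-2,6,5,-4]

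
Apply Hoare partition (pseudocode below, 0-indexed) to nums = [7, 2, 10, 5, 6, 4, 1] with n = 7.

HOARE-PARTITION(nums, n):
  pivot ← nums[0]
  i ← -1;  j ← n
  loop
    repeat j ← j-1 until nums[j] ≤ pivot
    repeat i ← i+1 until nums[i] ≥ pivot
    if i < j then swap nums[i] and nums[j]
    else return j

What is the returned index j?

4

pivot = nums[0] = 7; i = -1, j = 7
j→6 (nums[6]=1≤7), i→0 (nums[0]=7≥7); i<j, swap → [1, 2, 10, 5, 6, 4, 7]
j→5 (nums[5]=4≤7), i→2 (nums[2]=10≥7); i<j, swap → [1, 2, 4, 5, 6, 10, 7]
j→4, i→5; i≥j, return j=4. nums = [1, 2, 4, 5, 6, 10, 7]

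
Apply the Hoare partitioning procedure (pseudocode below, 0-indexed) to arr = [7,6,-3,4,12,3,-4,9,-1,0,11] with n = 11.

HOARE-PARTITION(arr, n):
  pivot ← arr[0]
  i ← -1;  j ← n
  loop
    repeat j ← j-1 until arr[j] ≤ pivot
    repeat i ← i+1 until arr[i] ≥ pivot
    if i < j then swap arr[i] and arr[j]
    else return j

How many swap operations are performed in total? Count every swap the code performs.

pivot=7
j stops at 9 (0), i stops at 0 (7); swap ⇒ [0,6,-3,4,12,3,-4,9,-1,7,11]
j stops at 8 (-1), i stops at 4 (12); swap ⇒ [0,6,-3,4,-1,3,-4,9,12,7,11]
j stops at 6, i stops at 7; i≥j ⇒ return 6. arr=[0,6,-3,4,-1,3,-4,9,12,7,11]

2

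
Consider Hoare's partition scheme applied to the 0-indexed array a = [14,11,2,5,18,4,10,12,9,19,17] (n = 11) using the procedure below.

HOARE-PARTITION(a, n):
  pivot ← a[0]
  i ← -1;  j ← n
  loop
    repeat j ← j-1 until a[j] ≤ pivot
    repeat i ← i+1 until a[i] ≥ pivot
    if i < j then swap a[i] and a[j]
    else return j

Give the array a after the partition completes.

[9,11,2,5,12,4,10,18,14,19,17]

pivot = a[0] = 14; i = -1, j = 11
j→8 (a[8]=9≤14), i→0 (a[0]=14≥14); i<j, swap → [9,11,2,5,18,4,10,12,14,19,17]
j→7 (a[7]=12≤14), i→4 (a[4]=18≥14); i<j, swap → [9,11,2,5,12,4,10,18,14,19,17]
j→6, i→7; i≥j, return j=6. a = [9,11,2,5,12,4,10,18,14,19,17]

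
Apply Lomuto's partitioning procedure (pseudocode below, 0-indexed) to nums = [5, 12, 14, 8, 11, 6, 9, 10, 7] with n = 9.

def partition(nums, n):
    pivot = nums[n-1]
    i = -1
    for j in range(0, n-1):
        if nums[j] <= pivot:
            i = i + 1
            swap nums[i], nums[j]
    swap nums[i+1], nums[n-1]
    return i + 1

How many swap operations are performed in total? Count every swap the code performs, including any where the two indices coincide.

pivot=7, i=-1
j=0: 5≤7, i=0, swap(0,0) ⇒ [5, 12, 14, 8, 11, 6, 9, 10, 7]
j=1: 12>7, skip
j=2: 14>7, skip
j=3: 8>7, skip
j=4: 11>7, skip
j=5: 6≤7, i=1, swap(1,5) ⇒ [5, 6, 14, 8, 11, 12, 9, 10, 7]
j=6: 9>7, skip
j=7: 10>7, skip
swap(2,8) ⇒ [5, 6, 7, 8, 11, 12, 9, 10, 14]; return 2

3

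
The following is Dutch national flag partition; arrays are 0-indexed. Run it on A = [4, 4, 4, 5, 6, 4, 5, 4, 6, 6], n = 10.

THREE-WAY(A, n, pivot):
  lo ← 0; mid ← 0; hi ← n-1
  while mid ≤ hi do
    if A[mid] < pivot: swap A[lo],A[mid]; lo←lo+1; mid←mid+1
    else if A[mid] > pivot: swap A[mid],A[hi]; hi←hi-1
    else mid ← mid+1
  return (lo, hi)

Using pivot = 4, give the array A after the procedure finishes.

pivot = 4; lo=0, mid=0, hi=9
A[mid]=4=4: mid=1
A[mid]=4=4: mid=2
A[mid]=4=4: mid=3
A[mid]=5>4: swap A[3],A[9]; hi=8 → [4, 4, 4, 6, 6, 4, 5, 4, 6, 5]
A[mid]=6>4: swap A[3],A[8]; hi=7 → [4, 4, 4, 6, 6, 4, 5, 4, 6, 5]
A[mid]=6>4: swap A[3],A[7]; hi=6 → [4, 4, 4, 4, 6, 4, 5, 6, 6, 5]
A[mid]=4=4: mid=4
A[mid]=6>4: swap A[4],A[6]; hi=5 → [4, 4, 4, 4, 5, 4, 6, 6, 6, 5]
A[mid]=5>4: swap A[4],A[5]; hi=4 → [4, 4, 4, 4, 4, 5, 6, 6, 6, 5]
A[mid]=4=4: mid=5
end: lo=0, hi=4; A = [4, 4, 4, 4, 4, 5, 6, 6, 6, 5]

[4, 4, 4, 4, 4, 5, 6, 6, 6, 5]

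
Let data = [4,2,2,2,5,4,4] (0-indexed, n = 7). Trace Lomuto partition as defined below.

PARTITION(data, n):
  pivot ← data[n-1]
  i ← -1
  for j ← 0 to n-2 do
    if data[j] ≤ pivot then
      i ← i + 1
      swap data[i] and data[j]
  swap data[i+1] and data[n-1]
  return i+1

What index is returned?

pivot = data[6] = 4; i = -1
j=0: data[0]=4 ≤ 4 → i=0, swap data[0],data[0] (no change) → [4,2,2,2,5,4,4]
j=1: data[1]=2 ≤ 4 → i=1, swap data[1],data[1] (no change) → [4,2,2,2,5,4,4]
j=2: data[2]=2 ≤ 4 → i=2, swap data[2],data[2] (no change) → [4,2,2,2,5,4,4]
j=3: data[3]=2 ≤ 4 → i=3, swap data[3],data[3] (no change) → [4,2,2,2,5,4,4]
j=4: data[4]=5 > 4 → no swap
j=5: data[5]=4 ≤ 4 → i=4, swap data[4],data[5] → [4,2,2,2,4,5,4]
final swap data[5],data[6] → [4,2,2,2,4,4,5]; return 5

5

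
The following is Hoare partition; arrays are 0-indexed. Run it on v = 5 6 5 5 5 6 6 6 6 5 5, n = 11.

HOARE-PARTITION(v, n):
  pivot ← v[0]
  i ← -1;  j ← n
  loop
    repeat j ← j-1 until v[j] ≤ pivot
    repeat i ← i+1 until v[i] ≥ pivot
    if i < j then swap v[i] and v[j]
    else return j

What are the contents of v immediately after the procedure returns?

pivot=5
j stops at 10 (5), i stops at 0 (5); swap ⇒ 5 6 5 5 5 6 6 6 6 5 5
j stops at 9 (5), i stops at 1 (6); swap ⇒ 5 5 5 5 5 6 6 6 6 6 5
j stops at 4 (5), i stops at 2 (5); swap ⇒ 5 5 5 5 5 6 6 6 6 6 5
j stops at 3, i stops at 3; i≥j ⇒ return 3. v=5 5 5 5 5 6 6 6 6 6 5

5 5 5 5 5 6 6 6 6 6 5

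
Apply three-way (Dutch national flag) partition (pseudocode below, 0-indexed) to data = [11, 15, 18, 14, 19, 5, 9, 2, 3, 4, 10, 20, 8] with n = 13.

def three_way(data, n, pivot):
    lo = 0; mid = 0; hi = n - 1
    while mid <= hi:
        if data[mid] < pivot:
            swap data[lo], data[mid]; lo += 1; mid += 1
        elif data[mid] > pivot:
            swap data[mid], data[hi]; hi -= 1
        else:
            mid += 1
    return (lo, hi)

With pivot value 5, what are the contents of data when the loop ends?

[4, 3, 2, 5, 19, 9, 14, 18, 15, 10, 20, 8, 11]

pivot = 5; lo=0, mid=0, hi=12
data[mid]=11>5: swap data[0],data[12]; hi=11 → [8, 15, 18, 14, 19, 5, 9, 2, 3, 4, 10, 20, 11]
data[mid]=8>5: swap data[0],data[11]; hi=10 → [20, 15, 18, 14, 19, 5, 9, 2, 3, 4, 10, 8, 11]
data[mid]=20>5: swap data[0],data[10]; hi=9 → [10, 15, 18, 14, 19, 5, 9, 2, 3, 4, 20, 8, 11]
data[mid]=10>5: swap data[0],data[9]; hi=8 → [4, 15, 18, 14, 19, 5, 9, 2, 3, 10, 20, 8, 11]
data[mid]=4<5: swap data[0],data[0]; lo=1,mid=1 → [4, 15, 18, 14, 19, 5, 9, 2, 3, 10, 20, 8, 11]
data[mid]=15>5: swap data[1],data[8]; hi=7 → [4, 3, 18, 14, 19, 5, 9, 2, 15, 10, 20, 8, 11]
data[mid]=3<5: swap data[1],data[1]; lo=2,mid=2 → [4, 3, 18, 14, 19, 5, 9, 2, 15, 10, 20, 8, 11]
data[mid]=18>5: swap data[2],data[7]; hi=6 → [4, 3, 2, 14, 19, 5, 9, 18, 15, 10, 20, 8, 11]
data[mid]=2<5: swap data[2],data[2]; lo=3,mid=3 → [4, 3, 2, 14, 19, 5, 9, 18, 15, 10, 20, 8, 11]
data[mid]=14>5: swap data[3],data[6]; hi=5 → [4, 3, 2, 9, 19, 5, 14, 18, 15, 10, 20, 8, 11]
data[mid]=9>5: swap data[3],data[5]; hi=4 → [4, 3, 2, 5, 19, 9, 14, 18, 15, 10, 20, 8, 11]
data[mid]=5=5: mid=4
data[mid]=19>5: swap data[4],data[4]; hi=3 → [4, 3, 2, 5, 19, 9, 14, 18, 15, 10, 20, 8, 11]
end: lo=3, hi=3; data = [4, 3, 2, 5, 19, 9, 14, 18, 15, 10, 20, 8, 11]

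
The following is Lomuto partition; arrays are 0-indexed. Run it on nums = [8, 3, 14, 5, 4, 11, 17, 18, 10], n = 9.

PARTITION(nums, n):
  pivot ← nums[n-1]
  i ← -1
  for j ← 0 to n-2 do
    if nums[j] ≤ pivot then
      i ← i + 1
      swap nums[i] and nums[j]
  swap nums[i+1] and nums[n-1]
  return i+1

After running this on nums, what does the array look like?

pivot=10, i=-1
j=0: 8≤10, i=0, swap(0,0) ⇒ [8, 3, 14, 5, 4, 11, 17, 18, 10]
j=1: 3≤10, i=1, swap(1,1) ⇒ [8, 3, 14, 5, 4, 11, 17, 18, 10]
j=2: 14>10, skip
j=3: 5≤10, i=2, swap(2,3) ⇒ [8, 3, 5, 14, 4, 11, 17, 18, 10]
j=4: 4≤10, i=3, swap(3,4) ⇒ [8, 3, 5, 4, 14, 11, 17, 18, 10]
j=5: 11>10, skip
j=6: 17>10, skip
j=7: 18>10, skip
swap(4,8) ⇒ [8, 3, 5, 4, 10, 11, 17, 18, 14]; return 4

[8, 3, 5, 4, 10, 11, 17, 18, 14]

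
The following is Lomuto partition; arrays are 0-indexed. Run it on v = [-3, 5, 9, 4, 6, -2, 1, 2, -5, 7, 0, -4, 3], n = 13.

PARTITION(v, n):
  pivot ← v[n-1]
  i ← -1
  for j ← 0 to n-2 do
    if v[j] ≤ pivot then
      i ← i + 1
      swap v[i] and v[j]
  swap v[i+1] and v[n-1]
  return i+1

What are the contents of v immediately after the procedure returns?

[-3, -2, 1, 2, -5, 0, -4, 3, 6, 7, 5, 9, 4]

pivot = v[12] = 3; i = -1
j=0: v[0]=-3 ≤ 3 → i=0, swap v[0],v[0] (no change) → [-3, 5, 9, 4, 6, -2, 1, 2, -5, 7, 0, -4, 3]
j=1: v[1]=5 > 3 → no swap
j=2: v[2]=9 > 3 → no swap
j=3: v[3]=4 > 3 → no swap
j=4: v[4]=6 > 3 → no swap
j=5: v[5]=-2 ≤ 3 → i=1, swap v[1],v[5] → [-3, -2, 9, 4, 6, 5, 1, 2, -5, 7, 0, -4, 3]
j=6: v[6]=1 ≤ 3 → i=2, swap v[2],v[6] → [-3, -2, 1, 4, 6, 5, 9, 2, -5, 7, 0, -4, 3]
j=7: v[7]=2 ≤ 3 → i=3, swap v[3],v[7] → [-3, -2, 1, 2, 6, 5, 9, 4, -5, 7, 0, -4, 3]
j=8: v[8]=-5 ≤ 3 → i=4, swap v[4],v[8] → [-3, -2, 1, 2, -5, 5, 9, 4, 6, 7, 0, -4, 3]
j=9: v[9]=7 > 3 → no swap
j=10: v[10]=0 ≤ 3 → i=5, swap v[5],v[10] → [-3, -2, 1, 2, -5, 0, 9, 4, 6, 7, 5, -4, 3]
j=11: v[11]=-4 ≤ 3 → i=6, swap v[6],v[11] → [-3, -2, 1, 2, -5, 0, -4, 4, 6, 7, 5, 9, 3]
final swap v[7],v[12] → [-3, -2, 1, 2, -5, 0, -4, 3, 6, 7, 5, 9, 4]; return 7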